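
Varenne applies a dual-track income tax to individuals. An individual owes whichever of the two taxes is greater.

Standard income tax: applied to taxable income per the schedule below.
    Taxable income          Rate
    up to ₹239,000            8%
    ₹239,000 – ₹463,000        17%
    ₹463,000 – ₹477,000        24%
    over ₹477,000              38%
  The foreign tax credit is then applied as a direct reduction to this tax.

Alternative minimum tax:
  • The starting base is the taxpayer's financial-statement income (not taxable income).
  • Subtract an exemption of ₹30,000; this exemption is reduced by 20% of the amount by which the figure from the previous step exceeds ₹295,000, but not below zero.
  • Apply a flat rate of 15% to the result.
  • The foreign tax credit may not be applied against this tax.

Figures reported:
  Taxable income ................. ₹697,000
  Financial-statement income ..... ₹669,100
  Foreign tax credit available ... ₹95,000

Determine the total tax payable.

₹100,365

Alternative minimum tax:
  Base (financial-statement income): ₹669,100
  Exemption: 20% × (₹669,100 − ₹295,000) = ₹74,820 ≥ ₹30,000, so the exemption is fully phased out
  Base: ₹669,100 − ₹0 = ₹669,100
  ₹669,100 × 15% = ₹100,365

Standard income tax:
  ₹239,000 × 8% = ₹19,120
  ₹224,000 × 17% = ₹38,080
  ₹14,000 × 24% = ₹3,360
  ₹220,000 × 38% = ₹83,600
  → ₹144,160
  Less foreign tax credit ₹95,000 → ₹49,160

₹100,365 > ₹49,160, so the alternative minimum tax is the binding amount.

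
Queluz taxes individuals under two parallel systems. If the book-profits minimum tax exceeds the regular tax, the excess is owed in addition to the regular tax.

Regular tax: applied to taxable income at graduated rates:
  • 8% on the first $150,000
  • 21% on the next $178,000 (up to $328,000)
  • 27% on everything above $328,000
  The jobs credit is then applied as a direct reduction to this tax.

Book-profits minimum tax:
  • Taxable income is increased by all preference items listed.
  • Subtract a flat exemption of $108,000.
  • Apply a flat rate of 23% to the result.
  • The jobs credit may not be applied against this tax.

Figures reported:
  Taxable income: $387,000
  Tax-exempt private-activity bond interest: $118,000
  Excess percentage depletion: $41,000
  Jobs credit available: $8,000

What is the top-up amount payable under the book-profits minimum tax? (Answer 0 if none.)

$43,430

Regular tax:
  $150,000 × 8% = $12,000
  $178,000 × 21% = $37,380
  $59,000 × 27% = $15,930
  → $65,310
  Less jobs credit $8,000 → $57,310

Book-profits minimum tax:
  Adjusted income: $387,000 + $118,000 + $41,000 = $546,000
  Less exemption $108,000 → base $438,000
  $438,000 × 23% = $100,740

Excess of book-profits minimum tax over regular tax: $100,740 − $57,310 = $43,430.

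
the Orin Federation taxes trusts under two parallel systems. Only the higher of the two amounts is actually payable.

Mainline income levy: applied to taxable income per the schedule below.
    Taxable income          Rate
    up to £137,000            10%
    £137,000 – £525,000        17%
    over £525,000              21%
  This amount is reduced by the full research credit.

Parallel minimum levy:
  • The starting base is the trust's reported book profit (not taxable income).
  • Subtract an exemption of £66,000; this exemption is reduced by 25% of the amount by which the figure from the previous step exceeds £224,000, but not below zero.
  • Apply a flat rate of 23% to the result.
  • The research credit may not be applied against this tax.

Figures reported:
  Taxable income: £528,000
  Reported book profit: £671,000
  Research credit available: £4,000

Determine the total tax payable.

Parallel minimum levy:
  Base (reported book profit): £671,000
  Exemption: 25% × (£671,000 − £224,000) = £111,750 ≥ £66,000, so the exemption is fully phased out
  Base: £671,000 − £0 = £671,000
  £671,000 × 23% = £154,330

Mainline income levy:
  £137,000 × 10% = £13,700
  £388,000 × 17% = £65,960
  £3,000 × 21% = £630
  → £80,290
  Less research credit £4,000 → £76,290

£154,330 > £76,290, so the parallel minimum levy is the binding amount.

£154,330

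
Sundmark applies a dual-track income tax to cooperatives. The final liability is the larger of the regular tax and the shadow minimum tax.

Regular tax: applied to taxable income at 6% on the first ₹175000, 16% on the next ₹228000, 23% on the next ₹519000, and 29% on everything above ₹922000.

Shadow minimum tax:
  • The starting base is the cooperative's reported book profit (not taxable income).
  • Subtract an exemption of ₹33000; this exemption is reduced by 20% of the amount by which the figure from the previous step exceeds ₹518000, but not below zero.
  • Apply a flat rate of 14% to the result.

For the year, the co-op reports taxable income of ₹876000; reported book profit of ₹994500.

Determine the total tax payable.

Regular tax:
  ₹175000 × 6% = ₹10500
  ₹228000 × 16% = ₹36480
  ₹473000 × 23% = ₹108790
  → ₹155770

Shadow minimum tax:
  Base (reported book profit): ₹994500
  Exemption: 20% × (₹994500 − ₹518000) = ₹95300 ≥ ₹33000, so the exemption is fully phased out
  Base: ₹994500 − ₹0 = ₹994500
  ₹994500 × 14% = ₹139230

₹155770 > ₹139230, so the regular tax governs.

₹155770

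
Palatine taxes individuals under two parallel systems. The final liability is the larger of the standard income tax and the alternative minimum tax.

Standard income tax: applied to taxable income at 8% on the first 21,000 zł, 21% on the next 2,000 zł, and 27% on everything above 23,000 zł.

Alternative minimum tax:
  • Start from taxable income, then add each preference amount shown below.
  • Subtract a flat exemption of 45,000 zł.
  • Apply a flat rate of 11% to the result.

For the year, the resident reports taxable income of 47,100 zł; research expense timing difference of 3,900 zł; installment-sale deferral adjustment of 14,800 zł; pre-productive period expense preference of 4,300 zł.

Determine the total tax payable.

8,607 zł

Standard income tax:
  21,000 zł × 8% = 1,680 zł
  2,000 zł × 21% = 420 zł
  24,100 zł × 27% = 6,507 zł
  → 8,607 zł

Alternative minimum tax:
  Adjusted income: 47,100 zł + 3,900 zł + 14,800 zł + 4,300 zł = 70,100 zł
  Less exemption 45,000 zł → base 25,100 zł
  25,100 zł × 11% = 2,761 zł

8,607 zł > 2,761 zł, so the standard income tax governs.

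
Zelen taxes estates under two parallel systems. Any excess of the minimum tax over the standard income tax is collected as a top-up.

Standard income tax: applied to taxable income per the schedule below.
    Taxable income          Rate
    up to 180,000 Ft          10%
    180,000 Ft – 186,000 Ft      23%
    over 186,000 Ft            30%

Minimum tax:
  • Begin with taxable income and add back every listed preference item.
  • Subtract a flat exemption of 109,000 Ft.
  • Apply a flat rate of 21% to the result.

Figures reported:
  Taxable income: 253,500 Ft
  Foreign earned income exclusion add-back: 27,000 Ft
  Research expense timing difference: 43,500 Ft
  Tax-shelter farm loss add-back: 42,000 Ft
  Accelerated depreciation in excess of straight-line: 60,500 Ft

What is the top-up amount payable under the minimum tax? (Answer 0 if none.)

27,045 Ft

Minimum tax:
  Adjusted income: 253,500 Ft + 27,000 Ft + 43,500 Ft + 42,000 Ft + 60,500 Ft = 426,500 Ft
  Less exemption 109,000 Ft → base 317,500 Ft
  317,500 Ft × 21% = 66,675 Ft

Standard income tax:
  180,000 Ft × 10% = 18,000 Ft
  6,000 Ft × 23% = 1,380 Ft
  67,500 Ft × 30% = 20,250 Ft
  → 39,630 Ft

Excess of minimum tax over standard income tax: 66,675 Ft − 39,630 Ft = 27,045 Ft.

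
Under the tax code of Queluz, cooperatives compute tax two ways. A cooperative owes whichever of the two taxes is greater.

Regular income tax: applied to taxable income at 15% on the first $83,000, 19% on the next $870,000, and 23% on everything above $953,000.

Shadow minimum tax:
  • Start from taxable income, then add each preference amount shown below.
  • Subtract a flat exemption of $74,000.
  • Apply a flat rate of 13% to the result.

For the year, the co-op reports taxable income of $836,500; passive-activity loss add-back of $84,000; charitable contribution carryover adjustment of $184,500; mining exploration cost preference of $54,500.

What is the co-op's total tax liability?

$155,615

Shadow minimum tax:
  Adjusted income: $836,500 + $84,000 + $184,500 + $54,500 = $1,159,500
  Less exemption $74,000 → base $1,085,500
  $1,085,500 × 13% = $141,115

Regular income tax:
  $83,000 × 15% = $12,450
  $753,500 × 19% = $143,165
  → $155,615

$155,615 > $141,115, so the regular income tax governs.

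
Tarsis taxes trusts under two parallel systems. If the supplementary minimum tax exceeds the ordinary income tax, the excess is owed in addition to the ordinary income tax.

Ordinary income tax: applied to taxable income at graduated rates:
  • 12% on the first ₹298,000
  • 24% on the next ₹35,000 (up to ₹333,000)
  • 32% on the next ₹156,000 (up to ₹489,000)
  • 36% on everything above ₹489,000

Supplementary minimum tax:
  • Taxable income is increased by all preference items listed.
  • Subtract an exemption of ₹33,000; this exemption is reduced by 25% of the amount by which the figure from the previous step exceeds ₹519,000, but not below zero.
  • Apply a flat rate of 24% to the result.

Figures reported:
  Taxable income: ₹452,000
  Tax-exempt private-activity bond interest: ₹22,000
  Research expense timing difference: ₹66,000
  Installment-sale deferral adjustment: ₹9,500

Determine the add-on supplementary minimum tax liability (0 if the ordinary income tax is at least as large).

Ordinary income tax:
  ₹298,000 × 12% = ₹35,760
  ₹35,000 × 24% = ₹8,400
  ₹119,000 × 32% = ₹38,080
  → ₹82,240

Supplementary minimum tax:
  Adjusted income: ₹452,000 + ₹22,000 + ₹66,000 + ₹9,500 = ₹549,500
  Exemption: ₹33,000 − 25% × (₹549,500 − ₹519,000) = ₹33,000 − ₹7,625 = ₹25,375
  Base: ₹549,500 − ₹25,375 = ₹524,125
  ₹524,125 × 24% = ₹125,790

Excess of supplementary minimum tax over ordinary income tax: ₹125,790 − ₹82,240 = ₹43,550.

₹43,550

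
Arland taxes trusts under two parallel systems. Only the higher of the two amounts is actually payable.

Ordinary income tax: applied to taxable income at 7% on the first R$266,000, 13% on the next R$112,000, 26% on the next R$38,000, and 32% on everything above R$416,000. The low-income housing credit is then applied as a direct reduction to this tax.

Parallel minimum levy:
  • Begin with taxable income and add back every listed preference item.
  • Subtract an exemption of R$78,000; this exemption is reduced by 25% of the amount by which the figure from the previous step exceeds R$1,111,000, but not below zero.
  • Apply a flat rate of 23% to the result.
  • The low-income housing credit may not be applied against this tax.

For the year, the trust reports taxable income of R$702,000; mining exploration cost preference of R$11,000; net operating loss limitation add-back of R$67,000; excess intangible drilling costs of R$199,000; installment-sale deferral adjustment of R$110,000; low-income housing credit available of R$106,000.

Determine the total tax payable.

Parallel minimum levy:
  Adjusted income: R$702,000 + R$11,000 + R$67,000 + R$199,000 + R$110,000 = R$1,089,000
  Exemption: R$1,089,000 ≤ R$1,111,000, so full R$78,000 applies
  Base: R$1,089,000 − R$78,000 = R$1,011,000
  R$1,011,000 × 23% = R$232,530

Ordinary income tax:
  R$266,000 × 7% = R$18,620
  R$112,000 × 13% = R$14,560
  R$38,000 × 26% = R$9,880
  R$286,000 × 32% = R$91,520
  → R$134,580
  Less low-income housing credit R$106,000 → R$28,580

R$232,530 > R$28,580, so the parallel minimum levy is the binding amount.

R$232,530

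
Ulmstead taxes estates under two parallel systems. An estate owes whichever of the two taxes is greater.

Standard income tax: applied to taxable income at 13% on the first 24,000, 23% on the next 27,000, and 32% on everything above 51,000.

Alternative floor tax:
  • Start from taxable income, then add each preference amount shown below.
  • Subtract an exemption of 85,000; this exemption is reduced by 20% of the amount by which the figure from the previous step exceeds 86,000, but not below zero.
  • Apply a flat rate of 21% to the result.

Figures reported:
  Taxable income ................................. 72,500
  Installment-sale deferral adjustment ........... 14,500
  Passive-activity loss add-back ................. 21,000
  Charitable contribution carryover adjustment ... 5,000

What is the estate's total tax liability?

16,210

Standard income tax:
  24,000 × 13% = 3,120
  27,000 × 23% = 6,210
  21,500 × 32% = 6,880
  → 16,210

Alternative floor tax:
  Adjusted income: 72,500 + 14,500 + 21,000 + 5,000 = 113,000
  Exemption: 85,000 − 20% × (113,000 − 86,000) = 85,000 − 5,400 = 79,600
  Base: 113,000 − 79,600 = 33,400
  33,400 × 21% = 7,014

16,210 > 7,014, so the standard income tax governs.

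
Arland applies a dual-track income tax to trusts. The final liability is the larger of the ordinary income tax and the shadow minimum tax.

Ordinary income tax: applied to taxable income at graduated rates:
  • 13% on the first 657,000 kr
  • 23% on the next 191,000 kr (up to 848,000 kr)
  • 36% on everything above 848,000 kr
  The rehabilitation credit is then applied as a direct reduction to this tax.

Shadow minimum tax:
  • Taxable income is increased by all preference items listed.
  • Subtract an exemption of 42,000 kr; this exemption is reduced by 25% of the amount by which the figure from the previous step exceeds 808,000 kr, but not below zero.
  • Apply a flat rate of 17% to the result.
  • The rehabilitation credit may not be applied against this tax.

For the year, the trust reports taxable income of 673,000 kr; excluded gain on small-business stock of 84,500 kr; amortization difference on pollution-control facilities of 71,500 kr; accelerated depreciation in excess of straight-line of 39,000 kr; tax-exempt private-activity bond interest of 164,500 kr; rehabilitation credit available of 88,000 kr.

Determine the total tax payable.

Shadow minimum tax:
  Adjusted income: 673,000 kr + 84,500 kr + 71,500 kr + 39,000 kr + 164,500 kr = 1,032,500 kr
  Exemption: 25% × (1,032,500 kr − 808,000 kr) = 56,125 kr ≥ 42,000 kr, so the exemption is fully phased out
  Base: 1,032,500 kr − 0 kr = 1,032,500 kr
  1,032,500 kr × 17% = 175,525 kr

Ordinary income tax:
  657,000 kr × 13% = 85,410 kr
  16,000 kr × 23% = 3,680 kr
  → 89,090 kr
  Less rehabilitation credit 88,000 kr → 1,090 kr

175,525 kr > 1,090 kr, so the shadow minimum tax is the binding amount.

175,525 kr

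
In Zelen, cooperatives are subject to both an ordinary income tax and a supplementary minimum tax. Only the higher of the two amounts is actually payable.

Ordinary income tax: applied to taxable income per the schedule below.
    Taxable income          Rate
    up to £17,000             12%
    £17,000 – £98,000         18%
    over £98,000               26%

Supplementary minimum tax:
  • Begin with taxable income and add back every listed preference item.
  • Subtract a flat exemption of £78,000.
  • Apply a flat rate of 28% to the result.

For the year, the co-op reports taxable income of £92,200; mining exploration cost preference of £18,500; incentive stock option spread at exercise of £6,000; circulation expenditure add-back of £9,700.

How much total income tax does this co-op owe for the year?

£15,576

Supplementary minimum tax:
  Adjusted income: £92,200 + £18,500 + £6,000 + £9,700 = £126,400
  Less exemption £78,000 → base £48,400
  £48,400 × 28% = £13,552

Ordinary income tax:
  £17,000 × 12% = £2,040
  £75,200 × 18% = £13,536
  → £15,576

£15,576 > £13,552, so the ordinary income tax governs.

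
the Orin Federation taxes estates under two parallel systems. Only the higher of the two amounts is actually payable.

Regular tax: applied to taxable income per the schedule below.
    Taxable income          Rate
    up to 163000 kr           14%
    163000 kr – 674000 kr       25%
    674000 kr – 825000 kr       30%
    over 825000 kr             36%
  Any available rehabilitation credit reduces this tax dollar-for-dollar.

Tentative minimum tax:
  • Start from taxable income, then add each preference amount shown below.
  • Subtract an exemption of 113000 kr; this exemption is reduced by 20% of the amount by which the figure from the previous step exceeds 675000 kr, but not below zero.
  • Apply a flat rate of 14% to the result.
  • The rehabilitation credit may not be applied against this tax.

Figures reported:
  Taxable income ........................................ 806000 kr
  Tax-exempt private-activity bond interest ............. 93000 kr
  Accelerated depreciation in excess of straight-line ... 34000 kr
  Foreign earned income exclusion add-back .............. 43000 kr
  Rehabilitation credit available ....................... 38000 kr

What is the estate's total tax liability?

152170 kr

Regular tax:
  163000 kr × 14% = 22820 kr
  511000 kr × 25% = 127750 kr
  132000 kr × 30% = 39600 kr
  → 190170 kr
  Less rehabilitation credit 38000 kr → 152170 kr

Tentative minimum tax:
  Adjusted income: 806000 kr + 93000 kr + 34000 kr + 43000 kr = 976000 kr
  Exemption: 113000 kr − 20% × (976000 kr − 675000 kr) = 113000 kr − 60200 kr = 52800 kr
  Base: 976000 kr − 52800 kr = 923200 kr
  923200 kr × 14% = 129248 kr

152170 kr > 129248 kr, so the regular tax governs.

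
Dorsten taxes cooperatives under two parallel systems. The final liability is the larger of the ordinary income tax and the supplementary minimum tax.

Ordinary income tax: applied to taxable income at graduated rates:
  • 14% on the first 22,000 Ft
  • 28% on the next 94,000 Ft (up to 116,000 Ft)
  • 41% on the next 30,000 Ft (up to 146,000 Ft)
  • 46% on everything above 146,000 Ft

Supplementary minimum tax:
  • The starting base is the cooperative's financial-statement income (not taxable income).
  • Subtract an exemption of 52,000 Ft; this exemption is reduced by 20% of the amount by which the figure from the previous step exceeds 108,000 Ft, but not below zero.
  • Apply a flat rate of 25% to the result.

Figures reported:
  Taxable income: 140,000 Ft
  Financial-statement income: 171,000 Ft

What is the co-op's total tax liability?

Ordinary income tax:
  22,000 Ft × 14% = 3,080 Ft
  94,000 Ft × 28% = 26,320 Ft
  24,000 Ft × 41% = 9,840 Ft
  → 39,240 Ft

Supplementary minimum tax:
  Base (financial-statement income): 171,000 Ft
  Exemption: 52,000 Ft − 20% × (171,000 Ft − 108,000 Ft) = 52,000 Ft − 12,600 Ft = 39,400 Ft
  Base: 171,000 Ft − 39,400 Ft = 131,600 Ft
  131,600 Ft × 25% = 32,900 Ft

39,240 Ft > 32,900 Ft, so the ordinary income tax governs.

39,240 Ft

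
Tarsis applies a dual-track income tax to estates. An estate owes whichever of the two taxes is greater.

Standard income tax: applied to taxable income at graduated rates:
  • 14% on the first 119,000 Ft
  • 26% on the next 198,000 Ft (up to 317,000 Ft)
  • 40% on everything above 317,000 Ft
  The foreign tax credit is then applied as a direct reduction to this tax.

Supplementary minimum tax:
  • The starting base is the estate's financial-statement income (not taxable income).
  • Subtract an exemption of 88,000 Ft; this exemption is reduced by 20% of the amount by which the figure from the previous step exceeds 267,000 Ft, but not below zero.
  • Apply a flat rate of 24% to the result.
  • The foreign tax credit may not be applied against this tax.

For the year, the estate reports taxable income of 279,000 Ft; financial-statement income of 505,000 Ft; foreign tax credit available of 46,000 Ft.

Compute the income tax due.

Supplementary minimum tax:
  Base (financial-statement income): 505,000 Ft
  Exemption: 88,000 Ft − 20% × (505,000 Ft − 267,000 Ft) = 88,000 Ft − 47,600 Ft = 40,400 Ft
  Base: 505,000 Ft − 40,400 Ft = 464,600 Ft
  464,600 Ft × 24% = 111,504 Ft

Standard income tax:
  119,000 Ft × 14% = 16,660 Ft
  160,000 Ft × 26% = 41,600 Ft
  → 58,260 Ft
  Less foreign tax credit 46,000 Ft → 12,260 Ft

111,504 Ft > 12,260 Ft, so the supplementary minimum tax is the binding amount.

111,504 Ft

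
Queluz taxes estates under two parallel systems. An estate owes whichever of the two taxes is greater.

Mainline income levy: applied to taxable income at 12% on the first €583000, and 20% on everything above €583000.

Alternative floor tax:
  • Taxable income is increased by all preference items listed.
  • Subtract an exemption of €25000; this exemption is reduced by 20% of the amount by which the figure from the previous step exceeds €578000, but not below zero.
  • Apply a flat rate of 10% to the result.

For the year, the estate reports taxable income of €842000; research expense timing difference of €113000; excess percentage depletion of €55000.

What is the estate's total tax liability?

€121760

Alternative floor tax:
  Adjusted income: €842000 + €113000 + €55000 = €1010000
  Exemption: 20% × (€1010000 − €578000) = €86400 ≥ €25000, so the exemption is fully phased out
  Base: €1010000 − €0 = €1010000
  €1010000 × 10% = €101000

Mainline income levy:
  €583000 × 12% = €69960
  €259000 × 20% = €51800
  → €121760

€121760 > €101000, so the mainline income levy governs.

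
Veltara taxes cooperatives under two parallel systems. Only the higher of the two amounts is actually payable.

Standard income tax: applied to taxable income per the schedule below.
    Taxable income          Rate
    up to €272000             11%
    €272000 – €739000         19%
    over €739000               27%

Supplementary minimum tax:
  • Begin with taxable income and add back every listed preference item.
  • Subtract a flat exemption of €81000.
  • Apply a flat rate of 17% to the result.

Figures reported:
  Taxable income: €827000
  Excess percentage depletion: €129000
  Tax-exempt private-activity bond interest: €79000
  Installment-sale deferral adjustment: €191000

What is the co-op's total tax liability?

€194650

Supplementary minimum tax:
  Adjusted income: €827000 + €129000 + €79000 + €191000 = €1226000
  Less exemption €81000 → base €1145000
  €1145000 × 17% = €194650

Standard income tax:
  €272000 × 11% = €29920
  €467000 × 19% = €88730
  €88000 × 27% = €23760
  → €142410

€194650 > €142410, so the supplementary minimum tax is the binding amount.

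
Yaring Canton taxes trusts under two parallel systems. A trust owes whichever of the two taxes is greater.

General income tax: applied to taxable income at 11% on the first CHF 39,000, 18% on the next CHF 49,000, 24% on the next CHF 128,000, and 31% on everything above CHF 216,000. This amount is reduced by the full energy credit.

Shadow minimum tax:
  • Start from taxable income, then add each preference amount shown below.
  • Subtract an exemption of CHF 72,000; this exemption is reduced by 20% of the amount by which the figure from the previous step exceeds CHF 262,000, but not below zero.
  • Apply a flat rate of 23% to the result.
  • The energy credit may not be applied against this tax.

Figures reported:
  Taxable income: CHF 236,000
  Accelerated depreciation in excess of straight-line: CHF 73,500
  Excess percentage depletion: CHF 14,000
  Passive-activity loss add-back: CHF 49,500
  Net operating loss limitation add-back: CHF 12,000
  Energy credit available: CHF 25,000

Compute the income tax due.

CHF 77,648

General income tax:
  CHF 39,000 × 11% = CHF 4,290
  CHF 49,000 × 18% = CHF 8,820
  CHF 128,000 × 24% = CHF 30,720
  CHF 20,000 × 31% = CHF 6,200
  → CHF 50,030
  Less energy credit CHF 25,000 → CHF 25,030

Shadow minimum tax:
  Adjusted income: CHF 236,000 + CHF 73,500 + CHF 14,000 + CHF 49,500 + CHF 12,000 = CHF 385,000
  Exemption: CHF 72,000 − 20% × (CHF 385,000 − CHF 262,000) = CHF 72,000 − CHF 24,600 = CHF 47,400
  Base: CHF 385,000 − CHF 47,400 = CHF 337,600
  CHF 337,600 × 23% = CHF 77,648

CHF 77,648 > CHF 25,030, so the shadow minimum tax is the binding amount.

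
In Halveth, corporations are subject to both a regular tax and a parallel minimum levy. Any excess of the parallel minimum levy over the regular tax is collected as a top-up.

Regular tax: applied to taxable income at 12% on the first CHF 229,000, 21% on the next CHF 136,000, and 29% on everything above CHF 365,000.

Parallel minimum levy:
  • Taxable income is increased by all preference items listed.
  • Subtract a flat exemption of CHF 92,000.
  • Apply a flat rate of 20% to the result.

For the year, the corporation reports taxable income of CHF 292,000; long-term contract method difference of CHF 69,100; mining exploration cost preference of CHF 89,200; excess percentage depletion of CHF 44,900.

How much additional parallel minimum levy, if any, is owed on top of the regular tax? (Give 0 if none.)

CHF 39,930

Regular tax:
  CHF 229,000 × 12% = CHF 27,480
  CHF 63,000 × 21% = CHF 13,230
  → CHF 40,710

Parallel minimum levy:
  Adjusted income: CHF 292,000 + CHF 69,100 + CHF 89,200 + CHF 44,900 = CHF 495,200
  Less exemption CHF 92,000 → base CHF 403,200
  CHF 403,200 × 20% = CHF 80,640

Excess of parallel minimum levy over regular tax: CHF 80,640 − CHF 40,710 = CHF 39,930.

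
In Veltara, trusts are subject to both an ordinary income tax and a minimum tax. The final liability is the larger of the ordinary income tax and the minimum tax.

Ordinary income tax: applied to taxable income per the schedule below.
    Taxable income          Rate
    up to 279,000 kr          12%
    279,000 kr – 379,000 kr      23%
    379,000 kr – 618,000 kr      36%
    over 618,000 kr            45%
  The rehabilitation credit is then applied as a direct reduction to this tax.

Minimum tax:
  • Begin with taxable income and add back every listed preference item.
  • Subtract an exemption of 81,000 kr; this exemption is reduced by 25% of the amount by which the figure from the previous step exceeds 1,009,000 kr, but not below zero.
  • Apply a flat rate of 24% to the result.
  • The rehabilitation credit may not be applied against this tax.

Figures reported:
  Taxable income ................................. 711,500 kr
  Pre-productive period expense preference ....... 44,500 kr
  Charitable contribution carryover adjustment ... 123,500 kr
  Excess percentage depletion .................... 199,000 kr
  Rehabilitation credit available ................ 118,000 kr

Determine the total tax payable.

Minimum tax:
  Adjusted income: 711,500 kr + 44,500 kr + 123,500 kr + 199,000 kr = 1,078,500 kr
  Exemption: 81,000 kr − 25% × (1,078,500 kr − 1,009,000 kr) = 81,000 kr − 17,375 kr = 63,625 kr
  Base: 1,078,500 kr − 63,625 kr = 1,014,875 kr
  1,014,875 kr × 24% = 243,570 kr

Ordinary income tax:
  279,000 kr × 12% = 33,480 kr
  100,000 kr × 23% = 23,000 kr
  239,000 kr × 36% = 86,040 kr
  93,500 kr × 45% = 42,075 kr
  → 184,595 kr
  Less rehabilitation credit 118,000 kr → 66,595 kr

243,570 kr > 66,595 kr, so the minimum tax is the binding amount.

243,570 kr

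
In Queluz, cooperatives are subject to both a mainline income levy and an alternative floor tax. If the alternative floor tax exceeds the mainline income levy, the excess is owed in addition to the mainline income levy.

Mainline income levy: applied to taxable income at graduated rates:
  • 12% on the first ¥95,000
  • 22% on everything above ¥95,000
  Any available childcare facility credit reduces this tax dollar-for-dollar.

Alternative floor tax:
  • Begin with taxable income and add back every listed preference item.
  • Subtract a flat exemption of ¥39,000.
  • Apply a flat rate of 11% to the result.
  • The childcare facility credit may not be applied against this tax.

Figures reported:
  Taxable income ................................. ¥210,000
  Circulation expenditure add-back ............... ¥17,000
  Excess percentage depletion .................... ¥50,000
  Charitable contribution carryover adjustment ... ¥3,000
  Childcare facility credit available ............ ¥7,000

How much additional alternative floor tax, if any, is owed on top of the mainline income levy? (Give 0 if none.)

¥0

Mainline income levy:
  ¥95,000 × 12% = ¥11,400
  ¥115,000 × 22% = ¥25,300
  → ¥36,700
  Less childcare facility credit ¥7,000 → ¥29,700

Alternative floor tax:
  Adjusted income: ¥210,000 + ¥17,000 + ¥50,000 + ¥3,000 = ¥280,000
  Less exemption ¥39,000 → base ¥241,000
  ¥241,000 × 11% = ¥26,510

¥26,510 ≤ ¥29,700, so no add-on is due.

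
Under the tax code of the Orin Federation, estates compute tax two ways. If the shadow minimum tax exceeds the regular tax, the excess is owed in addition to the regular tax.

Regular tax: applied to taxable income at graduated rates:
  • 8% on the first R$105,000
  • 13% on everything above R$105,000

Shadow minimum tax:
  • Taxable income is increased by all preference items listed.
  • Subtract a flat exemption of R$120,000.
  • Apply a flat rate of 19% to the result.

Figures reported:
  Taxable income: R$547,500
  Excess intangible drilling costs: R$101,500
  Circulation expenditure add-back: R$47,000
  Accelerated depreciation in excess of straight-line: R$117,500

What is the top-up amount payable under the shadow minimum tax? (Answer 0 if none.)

Regular tax:
  R$105,000 × 8% = R$8,400
  R$442,500 × 13% = R$57,525
  → R$65,925

Shadow minimum tax:
  Adjusted income: R$547,500 + R$101,500 + R$47,000 + R$117,500 = R$813,500
  Less exemption R$120,000 → base R$693,500
  R$693,500 × 19% = R$131,765

Excess of shadow minimum tax over regular tax: R$131,765 − R$65,925 = R$65,840.

R$65,840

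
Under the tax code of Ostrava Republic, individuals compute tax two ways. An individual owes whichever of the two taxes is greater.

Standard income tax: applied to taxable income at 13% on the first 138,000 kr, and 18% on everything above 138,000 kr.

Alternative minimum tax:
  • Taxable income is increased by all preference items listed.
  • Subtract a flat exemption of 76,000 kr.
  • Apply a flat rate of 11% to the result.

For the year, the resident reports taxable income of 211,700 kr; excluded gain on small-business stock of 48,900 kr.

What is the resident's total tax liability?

Standard income tax:
  138,000 kr × 13% = 17,940 kr
  73,700 kr × 18% = 13,266 kr
  → 31,206 kr

Alternative minimum tax:
  Adjusted income: 211,700 kr + 48,900 kr = 260,600 kr
  Less exemption 76,000 kr → base 184,600 kr
  184,600 kr × 11% = 20,306 kr

31,206 kr > 20,306 kr, so the standard income tax governs.

31,206 kr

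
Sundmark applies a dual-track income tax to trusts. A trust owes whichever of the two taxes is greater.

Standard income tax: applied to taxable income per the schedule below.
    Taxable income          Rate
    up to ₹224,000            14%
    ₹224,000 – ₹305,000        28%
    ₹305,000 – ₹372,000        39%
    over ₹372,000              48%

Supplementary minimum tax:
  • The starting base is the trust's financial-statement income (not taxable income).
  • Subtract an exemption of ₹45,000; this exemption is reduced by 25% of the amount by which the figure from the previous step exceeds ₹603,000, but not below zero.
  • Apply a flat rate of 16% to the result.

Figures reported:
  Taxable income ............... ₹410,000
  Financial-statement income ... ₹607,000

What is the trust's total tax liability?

₹98,410

Standard income tax:
  ₹224,000 × 14% = ₹31,360
  ₹81,000 × 28% = ₹22,680
  ₹67,000 × 39% = ₹26,130
  ₹38,000 × 48% = ₹18,240
  → ₹98,410

Supplementary minimum tax:
  Base (financial-statement income): ₹607,000
  Exemption: ₹45,000 − 25% × (₹607,000 − ₹603,000) = ₹45,000 − ₹1,000 = ₹44,000
  Base: ₹607,000 − ₹44,000 = ₹563,000
  ₹563,000 × 16% = ₹90,080

₹98,410 > ₹90,080, so the standard income tax governs.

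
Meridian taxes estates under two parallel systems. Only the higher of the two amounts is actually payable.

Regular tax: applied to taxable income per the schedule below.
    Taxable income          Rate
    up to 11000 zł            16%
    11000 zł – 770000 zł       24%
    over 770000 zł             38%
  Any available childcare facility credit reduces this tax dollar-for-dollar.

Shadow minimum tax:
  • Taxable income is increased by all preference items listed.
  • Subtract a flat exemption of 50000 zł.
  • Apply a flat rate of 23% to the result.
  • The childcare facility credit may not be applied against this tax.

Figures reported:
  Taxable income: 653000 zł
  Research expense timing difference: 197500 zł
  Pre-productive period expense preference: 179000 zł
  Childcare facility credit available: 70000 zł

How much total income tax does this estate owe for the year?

225285 zł

Regular tax:
  11000 zł × 16% = 1760 zł
  642000 zł × 24% = 154080 zł
  → 155840 zł
  Less childcare facility credit 70000 zł → 85840 zł

Shadow minimum tax:
  Adjusted income: 653000 zł + 197500 zł + 179000 zł = 1029500 zł
  Less exemption 50000 zł → base 979500 zł
  979500 zł × 23% = 225285 zł

225285 zł > 85840 zł, so the shadow minimum tax is the binding amount.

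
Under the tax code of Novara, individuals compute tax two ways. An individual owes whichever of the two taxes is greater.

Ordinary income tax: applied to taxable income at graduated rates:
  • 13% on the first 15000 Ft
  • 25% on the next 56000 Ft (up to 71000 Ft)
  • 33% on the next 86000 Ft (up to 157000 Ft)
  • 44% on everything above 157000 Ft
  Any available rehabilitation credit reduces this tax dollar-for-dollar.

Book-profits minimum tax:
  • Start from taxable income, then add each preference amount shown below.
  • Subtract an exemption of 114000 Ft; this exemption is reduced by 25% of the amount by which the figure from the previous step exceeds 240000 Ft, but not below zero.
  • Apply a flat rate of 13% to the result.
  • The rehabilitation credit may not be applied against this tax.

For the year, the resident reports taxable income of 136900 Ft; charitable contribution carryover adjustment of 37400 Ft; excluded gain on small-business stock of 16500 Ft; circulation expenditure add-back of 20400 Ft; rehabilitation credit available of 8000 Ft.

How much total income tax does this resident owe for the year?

Ordinary income tax:
  15000 Ft × 13% = 1950 Ft
  56000 Ft × 25% = 14000 Ft
  65900 Ft × 33% = 21747 Ft
  → 37697 Ft
  Less rehabilitation credit 8000 Ft → 29697 Ft

Book-profits minimum tax:
  Adjusted income: 136900 Ft + 37400 Ft + 16500 Ft + 20400 Ft = 211200 Ft
  Exemption: 211200 Ft ≤ 240000 Ft, so full 114000 Ft applies
  Base: 211200 Ft − 114000 Ft = 97200 Ft
  97200 Ft × 13% = 12636 Ft

29697 Ft > 12636 Ft, so the ordinary income tax governs.

29697 Ft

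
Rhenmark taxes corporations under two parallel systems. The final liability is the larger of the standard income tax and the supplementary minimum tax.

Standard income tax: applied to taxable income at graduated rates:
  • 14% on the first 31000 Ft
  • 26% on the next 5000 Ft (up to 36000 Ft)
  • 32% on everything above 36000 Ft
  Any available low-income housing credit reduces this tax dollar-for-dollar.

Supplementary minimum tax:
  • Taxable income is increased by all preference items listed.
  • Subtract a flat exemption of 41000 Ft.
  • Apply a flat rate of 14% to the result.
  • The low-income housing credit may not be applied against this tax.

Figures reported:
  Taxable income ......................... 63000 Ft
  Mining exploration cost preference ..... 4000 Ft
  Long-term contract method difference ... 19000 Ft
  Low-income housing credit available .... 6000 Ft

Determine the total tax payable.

Standard income tax:
  31000 Ft × 14% = 4340 Ft
  5000 Ft × 26% = 1300 Ft
  27000 Ft × 32% = 8640 Ft
  → 14280 Ft
  Less low-income housing credit 6000 Ft → 8280 Ft

Supplementary minimum tax:
  Adjusted income: 63000 Ft + 4000 Ft + 19000 Ft = 86000 Ft
  Less exemption 41000 Ft → base 45000 Ft
  45000 Ft × 14% = 6300 Ft

8280 Ft > 6300 Ft, so the standard income tax governs.

8280 Ft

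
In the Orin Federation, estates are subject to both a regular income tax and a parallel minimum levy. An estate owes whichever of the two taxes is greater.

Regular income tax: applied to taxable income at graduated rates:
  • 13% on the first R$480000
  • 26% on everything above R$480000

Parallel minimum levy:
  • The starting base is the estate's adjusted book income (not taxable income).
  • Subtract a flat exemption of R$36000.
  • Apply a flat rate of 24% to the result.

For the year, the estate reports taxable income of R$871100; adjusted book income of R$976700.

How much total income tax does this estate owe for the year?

R$225768

Parallel minimum levy:
  Base (adjusted book income): R$976700
  Less exemption R$36000 → base R$940700
  R$940700 × 24% = R$225768

Regular income tax:
  R$480000 × 13% = R$62400
  R$391100 × 26% = R$101686
  → R$164086

R$225768 > R$164086, so the parallel minimum levy is the binding amount.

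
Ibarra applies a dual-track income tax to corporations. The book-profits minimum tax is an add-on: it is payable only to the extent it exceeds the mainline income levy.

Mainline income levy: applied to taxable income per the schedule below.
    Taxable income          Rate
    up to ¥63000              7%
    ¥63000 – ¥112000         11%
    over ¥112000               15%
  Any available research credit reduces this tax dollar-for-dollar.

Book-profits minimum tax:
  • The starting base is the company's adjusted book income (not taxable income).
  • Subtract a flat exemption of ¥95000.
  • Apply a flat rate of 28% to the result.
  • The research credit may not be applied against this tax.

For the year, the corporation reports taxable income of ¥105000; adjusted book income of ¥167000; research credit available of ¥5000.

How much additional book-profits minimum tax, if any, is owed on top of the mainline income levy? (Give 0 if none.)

Mainline income levy:
  ¥63000 × 7% = ¥4410
  ¥42000 × 11% = ¥4620
  → ¥9030
  Less research credit ¥5000 → ¥4030

Book-profits minimum tax:
  Base (adjusted book income): ¥167000
  Less exemption ¥95000 → base ¥72000
  ¥72000 × 28% = ¥20160

Excess of book-profits minimum tax over mainline income levy: ¥20160 − ¥4030 = ¥16130.

¥16130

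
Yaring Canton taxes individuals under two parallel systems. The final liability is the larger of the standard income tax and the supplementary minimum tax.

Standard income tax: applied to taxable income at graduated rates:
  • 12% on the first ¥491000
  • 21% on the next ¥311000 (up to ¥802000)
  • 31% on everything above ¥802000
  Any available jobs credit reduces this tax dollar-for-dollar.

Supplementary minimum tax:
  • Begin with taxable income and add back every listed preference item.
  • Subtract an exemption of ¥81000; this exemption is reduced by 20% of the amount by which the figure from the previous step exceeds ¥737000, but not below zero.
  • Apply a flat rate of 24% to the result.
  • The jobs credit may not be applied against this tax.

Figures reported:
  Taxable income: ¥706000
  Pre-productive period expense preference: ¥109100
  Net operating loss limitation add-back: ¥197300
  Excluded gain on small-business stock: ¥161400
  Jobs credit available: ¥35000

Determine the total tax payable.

¥281712

Supplementary minimum tax:
  Adjusted income: ¥706000 + ¥109100 + ¥197300 + ¥161400 = ¥1173800
  Exemption: 20% × (¥1173800 − ¥737000) = ¥87360 ≥ ¥81000, so the exemption is fully phased out
  Base: ¥1173800 − ¥0 = ¥1173800
  ¥1173800 × 24% = ¥281712

Standard income tax:
  ¥491000 × 12% = ¥58920
  ¥215000 × 21% = ¥45150
  → ¥104070
  Less jobs credit ¥35000 → ¥69070

¥281712 > ¥69070, so the supplementary minimum tax is the binding amount.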